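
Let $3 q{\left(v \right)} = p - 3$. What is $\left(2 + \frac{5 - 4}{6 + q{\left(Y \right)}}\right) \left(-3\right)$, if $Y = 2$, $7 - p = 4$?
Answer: $- \frac{13}{2} \approx -6.5$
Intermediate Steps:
$p = 3$ ($p = 7 - 4 = 3$)
$q{\left(v \right)} = 0$ ($q{\left(v \right)} = \frac{3 - 3}{3} = \frac{1}{3} \cdot 0 = 0$)
$\left(2 + \frac{5 - 4}{6 + q{\left(Y \right)}}\right) \left(-3\right) = \left(2 + \frac{5 - 4}{6 + 0}\right) \left(-3\right) = \left(2 + 1 \cdot \frac{1}{6}\right) \left(-3\right) = \left(2 + \frac{1}{6}\right) \left(-3\right) = \frac{13}{6} \left(-3\right) = - \frac{13}{2}$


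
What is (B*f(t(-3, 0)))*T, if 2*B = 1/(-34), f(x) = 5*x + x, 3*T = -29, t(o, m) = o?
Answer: -87/34 ≈ -2.5588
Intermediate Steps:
T = -29/3 (T = (⅓)*(-29) = -29/3 ≈ -9.6667)
f(x) = 6*x
B = -1/68 (B = (½)/(-34) = (½)*(-1/34) = -1/68 ≈ -0.014706)
(B*f(t(-3, 0)))*T = -3*(-3)/34*(-29/3) = -1/68*(-18)*(-29/3) = (9/34)*(-29/3) = -87/34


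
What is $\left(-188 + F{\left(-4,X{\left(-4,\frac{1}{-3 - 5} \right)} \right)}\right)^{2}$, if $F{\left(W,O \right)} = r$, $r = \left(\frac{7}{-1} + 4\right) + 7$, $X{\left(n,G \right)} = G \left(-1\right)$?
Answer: $33856$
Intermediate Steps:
$X{\left(n,G \right)} = - G$
$r = 4$ ($r = \left(7 \left(-1\right) + 4\right) + 7 = \left(-7 + 4\right) + 7 = -3 + 7 = 4$)
$F{\left(W,O \right)} = 4$
$\left(-188 + F{\left(-4,X{\left(-4,\frac{1}{-3 - 5} \right)} \right)}\right)^{2} = \left(-188 + 4\right)^{2} = \left(-184\right)^{2} = 33856$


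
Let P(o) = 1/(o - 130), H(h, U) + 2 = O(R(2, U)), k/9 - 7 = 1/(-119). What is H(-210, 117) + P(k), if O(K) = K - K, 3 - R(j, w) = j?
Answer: -16083/7982 ≈ -2.0149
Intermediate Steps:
R(j, w) = 3 - j
k = 7488/119 (k = 63 + 9/(-119) = 63 + 9*(-1/119) = 63 - 9/119 = 7488/119 ≈ 62.924)
O(K) = 0
H(h, U) = -2 (H(h, U) = -2 + 0 = -2)
P(o) = 1/(-130 + o)
H(-210, 117) + P(k) = -2 + 1/(-130 + 7488/119) = -2 + 1/(-7982/119) = -2 - 119/7982 = -16083/7982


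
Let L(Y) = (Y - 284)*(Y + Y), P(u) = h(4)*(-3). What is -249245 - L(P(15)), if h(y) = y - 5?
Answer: -247559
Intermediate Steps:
h(y) = -5 + y
P(u) = 3 (P(u) = (-5 + 4)*(-3) = -1*(-3) = 3)
L(Y) = 2*Y*(-284 + Y) (L(Y) = (-284 + Y)*(2*Y) = 2*Y*(-284 + Y))
-249245 - L(P(15)) = -249245 - 2*3*(-284 + 3) = -249245 - 2*3*(-281) = -249245 - 1*(-1686) = -249245 + 1686 = -247559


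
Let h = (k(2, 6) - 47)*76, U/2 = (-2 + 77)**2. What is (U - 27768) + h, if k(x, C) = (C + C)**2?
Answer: -9146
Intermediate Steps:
k(x, C) = 4*C**2 (k(x, C) = (2*C)**2 = 4*C**2)
U = 11250 (U = 2*(-2 + 77)**2 = 2*75**2 = 2*5625 = 11250)
h = 7372 (h = (4*6**2 - 47)*76 = (4*36 - 47)*76 = (144 - 47)*76 = 97*76 = 7372)
(U - 27768) + h = (11250 - 27768) + 7372 = -16518 + 7372 = -9146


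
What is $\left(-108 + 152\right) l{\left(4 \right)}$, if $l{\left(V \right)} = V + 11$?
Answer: $660$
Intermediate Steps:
$l{\left(V \right)} = 11 + V$
$\left(-108 + 152\right) l{\left(4 \right)} = \left(-108 + 152\right) \left(11 + 4\right) = 44 \cdot 15 = 660$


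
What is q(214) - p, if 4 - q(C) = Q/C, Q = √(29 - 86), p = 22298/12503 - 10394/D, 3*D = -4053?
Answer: -92514568/16891553 - I*√57/214 ≈ -5.477 - 0.03528*I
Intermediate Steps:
D = -1351 (D = (⅓)*(-4053) = -1351)
p = 160080780/16891553 (p = 22298/12503 - 10394/(-1351) = 22298*(1/12503) - 10394*(-1/1351) = 22298/12503 + 10394/1351 = 160080780/16891553 ≈ 9.4770)
Q = I*√57 (Q = √(-57) = I*√57 ≈ 7.5498*I)
q(C) = 4 - I*√57/C
q(214) - p = (4 - 1*I*√57/214) - 1*160080780/16891553 = (4 - 1*I*√57*1/214) - 160080780/16891553 = (4 - I*√57/214) - 160080780/16891553 = -92514568/16891553 - I*√57/214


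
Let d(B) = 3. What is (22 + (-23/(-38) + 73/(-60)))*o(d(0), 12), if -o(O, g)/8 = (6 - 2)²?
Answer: -780256/285 ≈ -2737.7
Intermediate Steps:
o(O, g) = -128 (o(O, g) = -8*(6 - 2)² = -8*4² = -8*16 = -128)
(22 + (-23/(-38) + 73/(-60)))*o(d(0), 12) = (22 + (-23/(-38) + 73/(-60)))*(-128) = (22 + (-23*(-1/38) + 73*(-1/60)))*(-128) = (22 + (23/38 - 73/60))*(-128) = (22 - 697/1140)*(-128) = (24383/1140)*(-128) = -780256/285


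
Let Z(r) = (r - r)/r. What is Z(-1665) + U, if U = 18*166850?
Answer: 3003300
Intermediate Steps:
U = 3003300
Z(r) = 0 (Z(r) = 0/r = 0)
Z(-1665) + U = 0 + 3003300 = 3003300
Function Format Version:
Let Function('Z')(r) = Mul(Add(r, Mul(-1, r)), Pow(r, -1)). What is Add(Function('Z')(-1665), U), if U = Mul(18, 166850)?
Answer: 3003300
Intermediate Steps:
U = 3003300
Function('Z')(r) = 0 (Function('Z')(r) = Mul(0, Pow(r, -1)) = 0)
Add(Function('Z')(-1665), U) = Add(0, 3003300) = 3003300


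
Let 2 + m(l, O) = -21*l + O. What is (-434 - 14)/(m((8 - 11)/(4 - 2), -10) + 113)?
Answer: -896/265 ≈ -3.3811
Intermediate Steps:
m(l, O) = -2 + O - 21*l (m(l, O) = -2 + (-21*l + O) = -2 + (O - 21*l) = -2 + O - 21*l)
(-434 - 14)/(m((8 - 11)/(4 - 2), -10) + 113) = (-434 - 14)/((-2 - 10 - 21*(8 - 11)/(4 - 2)) + 113) = -448/((-2 - 10 - (-63)/2) + 113) = -448/((-2 - 10 - 21*(-3/2)) + 113) = -448/((-2 - 10 + 63/2) + 113) = -448/(39/2 + 113) = -448/265/2 = -448*2/265 = -896/265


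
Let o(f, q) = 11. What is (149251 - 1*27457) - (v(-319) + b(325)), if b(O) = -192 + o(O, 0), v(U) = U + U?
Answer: 122613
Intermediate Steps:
v(U) = 2*U
b(O) = -181 (b(O) = -192 + 11 = -181)
(149251 - 1*27457) - (v(-319) + b(325)) = (149251 - 1*27457) - (2*(-319) - 181) = (149251 - 27457) - (-638 - 181) = 121794 - 1*(-819) = 121794 + 819 = 122613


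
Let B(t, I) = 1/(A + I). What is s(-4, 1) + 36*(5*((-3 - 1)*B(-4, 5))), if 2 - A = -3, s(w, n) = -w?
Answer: -68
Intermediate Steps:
A = 5 (A = 2 - 1*(-3) = 2 + 3 = 5)
B(t, I) = 1/(5 + I)
s(-4, 1) + 36*(5*((-3 - 1)*B(-4, 5))) = -1*(-4) + 36*(5*((-3 - 1)/(5 + 5))) = 4 + 36*(5*(-4/10)) = 4 + 36*(5*(-4*1/10)) = 4 + 36*(5*(-2/5)) = 4 + 36*(-2) = 4 - 72 = -68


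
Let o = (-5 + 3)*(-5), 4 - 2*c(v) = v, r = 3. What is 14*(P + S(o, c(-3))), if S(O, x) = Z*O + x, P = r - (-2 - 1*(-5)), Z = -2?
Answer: -231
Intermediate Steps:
c(v) = 2 - v/2
o = 10 (o = -2*(-5) = 10)
P = 0 (P = 3 - (-2 - 1*(-5)) = 3 - (-2 + 5) = 3 - 1*3 = 3 - 3 = 0)
S(O, x) = x - 2*O (S(O, x) = -2*O + x = x - 2*O)
14*(P + S(o, c(-3))) = 14*(0 + ((2 - 1/2*(-3)) - 2*10)) = 14*(0 + ((2 + 3/2) - 20)) = 14*(0 + (7/2 - 20)) = 14*(0 - 33/2) = 14*(-33/2) = -231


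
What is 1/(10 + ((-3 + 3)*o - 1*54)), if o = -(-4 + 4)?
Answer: -1/44 ≈ -0.022727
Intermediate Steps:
o = 0 (o = -1*0 = 0)
1/(10 + ((-3 + 3)*o - 1*54)) = 1/(10 + ((-3 + 3)*0 - 1*54)) = 1/(10 + (0*0 - 54)) = 1/(10 + (0 - 54)) = 1/(10 - 54) = 1/(-44) = -1/44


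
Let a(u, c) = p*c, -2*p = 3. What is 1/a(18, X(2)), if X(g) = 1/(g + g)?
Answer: -8/3 ≈ -2.6667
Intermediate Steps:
p = -3/2 (p = -1/2*3 = -3/2 ≈ -1.5000)
X(g) = 1/(2*g)
a(u, c) = -3*c/2
1/a(18, X(2)) = 1/(-3/(4*2)) = 1/(-3/2*1/4) = 1/(-3/8) = -8/3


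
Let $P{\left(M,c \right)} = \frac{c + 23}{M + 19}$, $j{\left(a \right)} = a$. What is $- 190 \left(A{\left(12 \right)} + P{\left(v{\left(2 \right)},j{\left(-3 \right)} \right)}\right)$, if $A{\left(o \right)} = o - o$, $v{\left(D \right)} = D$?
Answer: $- \frac{3800}{21} \approx -180.95$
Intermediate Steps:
$P{\left(M,c \right)} = \frac{23 + c}{19 + M}$
$A{\left(o \right)} = 0$
$- 190 \left(A{\left(12 \right)} + P{\left(v{\left(2 \right)},j{\left(-3 \right)} \right)}\right) = - 190 \left(0 + \frac{23 - 3}{19 + 2}\right) = - 190 \left(0 + \frac{1}{21} \cdot 20\right) = - 190 \left(0 + \frac{20}{21}\right) = \left(-190\right) \frac{20}{21} = - \frac{3800}{21}$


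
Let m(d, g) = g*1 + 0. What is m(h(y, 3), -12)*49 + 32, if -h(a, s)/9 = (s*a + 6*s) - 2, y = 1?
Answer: -556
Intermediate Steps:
h(a, s) = 18 - 54*s - 9*a*s (h(a, s) = -9*((s*a + 6*s) - 2) = -9*((a*s + 6*s) - 2) = -9*((6*s + a*s) - 2) = -9*(-2 + 6*s + a*s) = 18 - 54*s - 9*a*s)
m(d, g) = g (m(d, g) = g + 0 = g)
m(h(y, 3), -12)*49 + 32 = -12*49 + 32 = -588 + 32 = -556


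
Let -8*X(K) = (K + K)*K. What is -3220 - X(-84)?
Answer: -1456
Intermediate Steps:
X(K) = -K²/4 (X(K) = -(K + K)*K/8 = -2*K*K/8 = -K²/4)
-3220 - X(-84) = -3220 - (-1)*(-84)²/4 = -3220 - (-1)*7056/4 = -3220 - 1*(-1764) = -3220 + 1764 = -1456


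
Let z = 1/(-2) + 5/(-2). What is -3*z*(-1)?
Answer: -9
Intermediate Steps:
z = -3 (z = 1*(-1/2) + 5*(-1/2) = -1/2 - 5/2 = -3)
-3*z*(-1) = -3*(-3)*(-1) = 9*(-1) = -9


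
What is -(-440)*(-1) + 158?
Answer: -282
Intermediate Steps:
-(-440)*(-1) + 158 = -55*8 + 158 = -440 + 158 = -282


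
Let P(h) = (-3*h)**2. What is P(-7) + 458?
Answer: 899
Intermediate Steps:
P(h) = 9*h**2
P(-7) + 458 = 9*(-7)**2 + 458 = 9*49 + 458 = 441 + 458 = 899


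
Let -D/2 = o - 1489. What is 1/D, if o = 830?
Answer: 1/1318 ≈ 0.00075873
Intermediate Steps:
D = 1318 (D = -2*(830 - 1489) = -2*(-659) = 1318)
1/D = 1/1318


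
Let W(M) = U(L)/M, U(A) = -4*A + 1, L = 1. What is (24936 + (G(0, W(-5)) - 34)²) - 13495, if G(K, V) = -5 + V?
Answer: 322889/25 ≈ 12916.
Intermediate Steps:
U(A) = 1 - 4*A
W(M) = -3/M (W(M) = (1 - 4*1)/M = (1 - 4)/M = -3/M)
(24936 + (G(0, W(-5)) - 34)²) - 13495 = (24936 + ((-5 - 3/(-5)) - 34)²) - 13495 = (24936 + ((-5 - 3*(-⅕)) - 34)²) - 13495 = (24936 + ((-5 + ⅗) - 34)²) - 13495 = (24936 + (-22/5 - 34)²) - 13495 = (24936 + (-192/5)²) - 13495 = (24936 + 36864/25) - 13495 = 660264/25 - 13495 = 322889/25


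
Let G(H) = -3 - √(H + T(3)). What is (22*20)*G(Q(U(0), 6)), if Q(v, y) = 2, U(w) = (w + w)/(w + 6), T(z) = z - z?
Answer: -1320 - 440*√2 ≈ -1942.3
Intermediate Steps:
T(z) = 0
U(w) = 2*w/(6 + w) (U(w) = (2*w)/(6 + w) = 2*w/(6 + w))
G(H) = -3 - √H (G(H) = -3 - √(H + 0) = -3 - √H)
(22*20)*G(Q(U(0), 6)) = (22*20)*(-3 - √2) = 440*(-3 - √2) = -1320 - 440*√2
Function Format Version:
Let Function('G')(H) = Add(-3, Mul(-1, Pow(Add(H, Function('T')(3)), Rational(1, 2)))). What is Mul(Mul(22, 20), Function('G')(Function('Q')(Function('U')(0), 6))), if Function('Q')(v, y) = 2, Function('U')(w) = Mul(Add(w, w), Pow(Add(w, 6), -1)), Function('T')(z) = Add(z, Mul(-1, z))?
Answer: Add(-1320, Mul(-440, Pow(2, Rational(1, 2)))) ≈ -1942.3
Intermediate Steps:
Function('T')(z) = 0
Function('U')(w) = Mul(2, w, Pow(Add(6, w), -1)) (Function('U')(w) = Mul(Mul(2, w), Pow(Add(6, w), -1)) = Mul(2, w, Pow(Add(6, w), -1)))
Function('G')(H) = Add(-3, Mul(-1, Pow(H, Rational(1, 2)))) (Function('G')(H) = Add(-3, Mul(-1, Pow(Add(H, 0), Rational(1, 2)))) = Add(-3, Mul(-1, Pow(H, Rational(1, 2)))))
Mul(Mul(22, 20), Function('G')(Function('Q')(Function('U')(0), 6))) = Mul(Mul(22, 20), Add(-3, Mul(-1, Pow(2, Rational(1, 2))))) = Mul(440, Add(-3, Mul(-1, Pow(2, Rational(1, 2))))) = Add(-1320, Mul(-440, Pow(2, Rational(1, 2))))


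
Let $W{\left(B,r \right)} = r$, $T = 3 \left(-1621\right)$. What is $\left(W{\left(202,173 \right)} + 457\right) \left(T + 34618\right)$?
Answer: $18745650$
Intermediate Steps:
$T = -4863$
$\left(W{\left(202,173 \right)} + 457\right) \left(T + 34618\right) = \left(173 + 457\right) \left(-4863 + 34618\right) = 630 \cdot 29755 = 18745650$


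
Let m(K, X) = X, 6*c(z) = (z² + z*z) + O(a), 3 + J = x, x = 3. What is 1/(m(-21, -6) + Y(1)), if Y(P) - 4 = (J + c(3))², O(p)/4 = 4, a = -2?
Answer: 9/271 ≈ 0.033210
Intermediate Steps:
O(p) = 16 (O(p) = 4*4 = 16)
J = 0 (J = -3 + 3 = 0)
c(z) = 8/3 + z²/3 (c(z) = ((z² + z*z) + 16)/6 = ((z² + z²) + 16)/6 = (2*z² + 16)/6 = (16 + 2*z²)/6 = 8/3 + z²/3)
Y(P) = 325/9 (Y(P) = 4 + (0 + (8/3 + (⅓)*3²))² = 4 + (0 + (8/3 + (⅓)*9))² = 4 + (0 + (8/3 + 3))² = 4 + (0 + 17/3)² = 4 + (17/3)² = 4 + 289/9 = 325/9)
1/(m(-21, -6) + Y(1)) = 1/(-6 + 325/9) = 1/(271/9) = 9/271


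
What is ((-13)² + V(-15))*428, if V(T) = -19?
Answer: 64200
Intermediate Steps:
((-13)² + V(-15))*428 = ((-13)² - 19)*428 = (169 - 19)*428 = 150*428 = 64200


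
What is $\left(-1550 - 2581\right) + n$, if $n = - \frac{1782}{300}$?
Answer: $- \frac{206847}{50} \approx -4136.9$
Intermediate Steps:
$n = - \frac{297}{50}$ ($n = \left(-1782\right) \frac{1}{300} = - \frac{297}{50} \approx -5.94$)
$\left(-1550 - 2581\right) + n = \left(-1550 - 2581\right) - \frac{297}{50} = -4131 - \frac{297}{50} = - \frac{206847}{50}$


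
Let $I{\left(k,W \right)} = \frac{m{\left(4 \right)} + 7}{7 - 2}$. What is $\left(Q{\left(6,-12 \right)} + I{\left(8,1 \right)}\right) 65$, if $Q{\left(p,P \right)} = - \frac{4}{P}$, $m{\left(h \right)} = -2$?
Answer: $\frac{260}{3} \approx 86.667$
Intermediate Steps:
$I{\left(k,W \right)} = 1$ ($I{\left(k,W \right)} = \frac{-2 + 7}{7 - 2} = \frac{5}{5} = 5 \cdot \frac{1}{5} = 1$)
$\left(Q{\left(6,-12 \right)} + I{\left(8,1 \right)}\right) 65 = \left(- \frac{4}{-12} + 1\right) 65 = \left(\left(-4\right) \left(- \frac{1}{12}\right) + 1\right) 65 = \left(\frac{1}{3} + 1\right) 65 = \frac{4}{3} \cdot 65 = \frac{260}{3}$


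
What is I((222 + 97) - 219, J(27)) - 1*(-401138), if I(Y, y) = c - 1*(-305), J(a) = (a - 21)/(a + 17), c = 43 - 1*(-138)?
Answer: 401624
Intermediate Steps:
c = 181 (c = 43 + 138 = 181)
J(a) = (-21 + a)/(17 + a)
I(Y, y) = 486 (I(Y, y) = 181 - 1*(-305) = 181 + 305 = 486)
I((222 + 97) - 219, J(27)) - 1*(-401138) = 486 - 1*(-401138) = 486 + 401138 = 401624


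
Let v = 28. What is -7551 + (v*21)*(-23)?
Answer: -21075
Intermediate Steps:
-7551 + (v*21)*(-23) = -7551 + (28*21)*(-23) = -7551 + 588*(-23) = -7551 - 13524 = -21075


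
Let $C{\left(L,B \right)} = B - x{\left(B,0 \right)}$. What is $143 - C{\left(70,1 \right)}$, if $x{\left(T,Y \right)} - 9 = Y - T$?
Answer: $150$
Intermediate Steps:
$x{\left(T,Y \right)} = 9 + Y - T$ ($x{\left(T,Y \right)} = 9 - \left(T - Y\right) = 9 + Y - T$)
$C{\left(L,B \right)} = -9 + 2 B$ ($C{\left(L,B \right)} = B - \left(9 + 0 - B\right) = B - \left(9 - B\right) = B + \left(-9 + B\right) = -9 + 2 B$)
$143 - C{\left(70,1 \right)} = 143 - \left(-9 + 2 \cdot 1\right) = 143 - \left(-9 + 2\right) = 143 - -7 = 143 + 7 = 150$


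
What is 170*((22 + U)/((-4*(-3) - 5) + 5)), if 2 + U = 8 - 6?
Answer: 935/3 ≈ 311.67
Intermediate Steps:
U = 0 (U = -2 + (8 - 6) = -2 + 2 = 0)
170*((22 + U)/((-4*(-3) - 5) + 5)) = 170*((22 + 0)/((-4*(-3) - 5) + 5)) = 170*(22/((12 - 5) + 5)) = 170*(22/(7 + 5)) = 170*(22/12) = 170*(22*(1/12)) = 170*(11/6) = 935/3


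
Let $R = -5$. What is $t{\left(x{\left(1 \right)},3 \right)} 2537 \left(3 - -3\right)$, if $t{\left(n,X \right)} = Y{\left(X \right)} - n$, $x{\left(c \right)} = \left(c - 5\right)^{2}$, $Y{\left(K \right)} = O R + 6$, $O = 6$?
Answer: $-608880$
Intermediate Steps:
$Y{\left(K \right)} = -24$ ($Y{\left(K \right)} = 6 \left(-5\right) + 6 = -30 + 6 = -24$)
$x{\left(c \right)} = \left(-5 + c\right)^{2}$
$t{\left(n,X \right)} = -24 - n$
$t{\left(x{\left(1 \right)},3 \right)} 2537 \left(3 - -3\right) = \left(-24 - \left(-5 + 1\right)^{2}\right) 2537 \left(3 - -3\right) = \left(-24 - \left(-4\right)^{2}\right) 2537 \left(3 + 3\right) = \left(-24 - 16\right) 2537 \cdot 6 = \left(-24 - 16\right) 15222 = \left(-40\right) 15222 = -608880$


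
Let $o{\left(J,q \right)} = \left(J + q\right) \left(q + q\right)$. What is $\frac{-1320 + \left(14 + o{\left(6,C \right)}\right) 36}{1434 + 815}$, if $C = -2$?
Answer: $- \frac{1392}{2249} \approx -0.61894$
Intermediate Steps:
$o{\left(J,q \right)} = 2 q \left(J + q\right)$ ($o{\left(J,q \right)} = \left(J + q\right) 2 q = 2 q \left(J + q\right)$)
$\frac{-1320 + \left(14 + o{\left(6,C \right)}\right) 36}{1434 + 815} = \frac{-1320 + \left(14 + 2 \left(-2\right) \left(6 - 2\right)\right) 36}{1434 + 815} = \frac{-1320 + \left(14 + 2 \left(-2\right) 4\right) 36}{2249} = \left(-1320 + \left(14 - 16\right) 36\right) \frac{1}{2249} = \left(-1320 - 72\right) \frac{1}{2249} = \left(-1392\right) \frac{1}{2249} = - \frac{1392}{2249}$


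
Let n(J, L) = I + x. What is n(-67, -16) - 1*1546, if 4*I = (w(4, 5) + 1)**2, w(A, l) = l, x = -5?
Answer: -1542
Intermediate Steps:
I = 9 (I = (5 + 1)**2/4 = (1/4)*6**2 = (1/4)*36 = 9)
n(J, L) = 4 (n(J, L) = 9 - 5 = 4)
n(-67, -16) - 1*1546 = 4 - 1*1546 = 4 - 1546 = -1542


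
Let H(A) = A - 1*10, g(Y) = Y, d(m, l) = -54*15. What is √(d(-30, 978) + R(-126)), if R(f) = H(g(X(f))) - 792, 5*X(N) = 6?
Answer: I*√40270/5 ≈ 40.135*I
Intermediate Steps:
X(N) = 6/5 (X(N) = (⅕)*6 = 6/5)
d(m, l) = -810
H(A) = -10 + A (H(A) = A - 10 = -10 + A)
R(f) = -4004/5 (R(f) = (-10 + 6/5) - 792 = -44/5 - 792 = -4004/5)
√(d(-30, 978) + R(-126)) = √(-810 - 4004/5) = √(-8054/5) = I*√40270/5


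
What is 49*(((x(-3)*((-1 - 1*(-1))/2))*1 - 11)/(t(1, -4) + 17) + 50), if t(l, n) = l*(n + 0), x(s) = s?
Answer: 31311/13 ≈ 2408.5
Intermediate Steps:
t(l, n) = l*n
49*(((x(-3)*((-1 - 1*(-1))/2))*1 - 11)/(t(1, -4) + 17) + 50) = 49*((-3*(-1 - 1*(-1))/2*1 - 11)/(1*(-4) + 17) + 50) = 49*((-3*(-1 + 1)/2*1 - 11)/(-4 + 17) + 50) = 49*((-0/2*1 - 11)/13 + 50) = 49*((-3*0*1 - 11)*(1/13) + 50) = 49*((0*1 - 11)*(1/13) + 50) = 49*((0 - 11)*(1/13) + 50) = 49*(-11*1/13 + 50) = 49*(-11/13 + 50) = 49*(639/13) = 31311/13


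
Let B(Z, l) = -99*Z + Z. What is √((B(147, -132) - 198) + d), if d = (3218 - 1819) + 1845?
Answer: 4*I*√710 ≈ 106.58*I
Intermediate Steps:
B(Z, l) = -98*Z
d = 3244 (d = 1399 + 1845 = 3244)
√((B(147, -132) - 198) + d) = √((-98*147 - 198) + 3244) = √((-14406 - 198) + 3244) = √(-14604 + 3244) = √(-11360) = 4*I*√710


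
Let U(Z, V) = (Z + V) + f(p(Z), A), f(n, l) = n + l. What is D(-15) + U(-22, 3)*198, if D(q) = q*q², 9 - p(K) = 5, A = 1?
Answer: -6147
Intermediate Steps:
p(K) = 4 (p(K) = 9 - 1*5 = 9 - 5 = 4)
D(q) = q³
f(n, l) = l + n
U(Z, V) = 5 + V + Z (U(Z, V) = (Z + V) + (1 + 4) = (V + Z) + 5 = 5 + V + Z)
D(-15) + U(-22, 3)*198 = (-15)³ + (5 + 3 - 22)*198 = -3375 - 14*198 = -3375 - 2772 = -6147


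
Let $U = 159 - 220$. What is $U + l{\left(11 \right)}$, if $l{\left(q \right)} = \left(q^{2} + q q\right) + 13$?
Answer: $194$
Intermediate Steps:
$l{\left(q \right)} = 13 + 2 q^{2}$ ($l{\left(q \right)} = \left(q^{2} + q^{2}\right) + 13 = 2 q^{2} + 13 = 13 + 2 q^{2}$)
$U = -61$ ($U = 159 - 220 = -61$)
$U + l{\left(11 \right)} = -61 + \left(13 + 2 \cdot 11^{2}\right) = -61 + \left(13 + 2 \cdot 121\right) = -61 + \left(13 + 242\right) = -61 + 255 = 194$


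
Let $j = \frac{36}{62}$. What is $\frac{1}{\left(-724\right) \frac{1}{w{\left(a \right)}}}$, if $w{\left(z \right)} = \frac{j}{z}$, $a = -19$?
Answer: $\frac{9}{213218} \approx 4.221 \cdot 10^{-5}$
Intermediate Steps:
$j = \frac{18}{31}$ ($j = 36 \cdot \frac{1}{62} = \frac{18}{31} \approx 0.58065$)
$w{\left(z \right)} = \frac{18}{31 z}$
$\frac{1}{\left(-724\right) \frac{1}{w{\left(a \right)}}} = \frac{1}{\left(-724\right) \frac{1}{\frac{18}{31} \frac{1}{-19}}} = \frac{1}{\left(-724\right) \frac{1}{\frac{18}{31} \left(- \frac{1}{19}\right)}} = \frac{1}{\left(-724\right) \frac{1}{- \frac{18}{589}}} = \frac{1}{\left(-724\right) \left(- \frac{589}{18}\right)} = \frac{1}{\frac{213218}{9}} = \frac{9}{213218}$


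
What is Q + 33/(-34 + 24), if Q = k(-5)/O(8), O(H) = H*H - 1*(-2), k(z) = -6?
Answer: -373/110 ≈ -3.3909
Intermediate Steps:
O(H) = 2 + H**2 (O(H) = H**2 + 2 = 2 + H**2)
Q = -1/11 (Q = -6/(2 + 8**2) = -6/(2 + 64) = -6/66 = -6*1/66 = -1/11 ≈ -0.090909)
Q + 33/(-34 + 24) = -1/11 + 33/(-34 + 24) = -1/11 + 33/(-10) = -1/11 + 33*(-1/10) = -1/11 - 33/10 = -373/110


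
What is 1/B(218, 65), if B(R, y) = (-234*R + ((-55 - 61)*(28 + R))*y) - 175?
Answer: -1/1906027 ≈ -5.2465e-7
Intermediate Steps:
B(R, y) = -175 - 234*R + y*(-3248 - 116*R) (B(R, y) = (-234*R + (-116*(28 + R))*y) - 175 = (-234*R + (-3248 - 116*R)*y) - 175 = (-234*R + y*(-3248 - 116*R)) - 175 = -175 - 234*R + y*(-3248 - 116*R))
1/B(218, 65) = 1/(-175 - 3248*65 - 234*218 - 116*218*65) = 1/(-175 - 211120 - 51012 - 1643720) = 1/(-1906027) = -1/1906027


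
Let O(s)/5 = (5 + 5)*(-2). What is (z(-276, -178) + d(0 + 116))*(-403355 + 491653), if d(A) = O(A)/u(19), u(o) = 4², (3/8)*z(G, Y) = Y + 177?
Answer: -4723943/6 ≈ -7.8732e+5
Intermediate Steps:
z(G, Y) = 472 + 8*Y/3 (z(G, Y) = 8*(Y + 177)/3 = 8*(177 + Y)/3 = 472 + 8*Y/3)
O(s) = -100 (O(s) = 5*((5 + 5)*(-2)) = 5*(10*(-2)) = 5*(-20) = -100)
u(o) = 16
d(A) = -25/4 (d(A) = -100/16 = -100*1/16 = -25/4)
(z(-276, -178) + d(0 + 116))*(-403355 + 491653) = ((472 + (8/3)*(-178)) - 25/4)*(-403355 + 491653) = ((472 - 1424/3) - 25/4)*88298 = (-8/3 - 25/4)*88298 = -107/12*88298 = -4723943/6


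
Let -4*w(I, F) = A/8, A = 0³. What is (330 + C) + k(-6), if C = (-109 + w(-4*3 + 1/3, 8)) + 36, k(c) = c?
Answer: 251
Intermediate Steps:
A = 0
w(I, F) = 0 (w(I, F) = -0/8 = -¼*0 = 0)
C = -73 (C = (-109 + 0) + 36 = -109 + 36 = -73)
(330 + C) + k(-6) = (330 - 73) - 6 = 257 - 6 = 251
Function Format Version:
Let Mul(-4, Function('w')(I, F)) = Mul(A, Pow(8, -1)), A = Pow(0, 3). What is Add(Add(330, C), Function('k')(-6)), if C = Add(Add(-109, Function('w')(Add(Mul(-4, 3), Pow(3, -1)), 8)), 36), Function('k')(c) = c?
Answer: 251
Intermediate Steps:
A = 0
Function('w')(I, F) = 0 (Function('w')(I, F) = Mul(Rational(-1, 4), Mul(0, Pow(8, -1))) = Mul(Rational(-1, 4), Mul(0, Rational(1, 8))) = Mul(Rational(-1, 4), 0) = 0)
C = -73 (C = Add(Add(-109, 0), 36) = Add(-109, 36) = -73)
Add(Add(330, C), Function('k')(-6)) = Add(Add(330, -73), -6) = Add(257, -6) = 251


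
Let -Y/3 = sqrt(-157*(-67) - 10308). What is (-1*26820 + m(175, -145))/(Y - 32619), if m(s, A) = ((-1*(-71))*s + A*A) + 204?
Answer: -12384347/59110959 + 1139*sqrt(211)/59110959 ≈ -0.20923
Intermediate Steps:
Y = -3*sqrt(211) (Y = -3*sqrt(-157*(-67) - 10308) = -3*sqrt(10519 - 10308) = -3*sqrt(211) ≈ -43.578)
m(s, A) = 204 + A**2 + 71*s (m(s, A) = (71*s + A**2) + 204 = (A**2 + 71*s) + 204 = 204 + A**2 + 71*s)
(-1*26820 + m(175, -145))/(Y - 32619) = (-1*26820 + (204 + (-145)**2 + 71*175))/(-3*sqrt(211) - 32619) = (-26820 + (204 + 21025 + 12425))/(-32619 - 3*sqrt(211)) = (-26820 + 33654)/(-32619 - 3*sqrt(211)) = 6834/(-32619 - 3*sqrt(211))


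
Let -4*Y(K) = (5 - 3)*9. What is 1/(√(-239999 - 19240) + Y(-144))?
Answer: -6/345679 - 4*I*√259239/1037037 ≈ -1.7357e-5 - 0.0019639*I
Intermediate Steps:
Y(K) = -9/2 (Y(K) = -(5 - 3)*9/4 = -9/2)
1/(√(-239999 - 19240) + Y(-144)) = 1/(√(-239999 - 19240) - 9/2) = 1/(√(-259239) - 9/2) = 1/(I*√259239 - 9/2) = 1/(-9/2 + I*√259239)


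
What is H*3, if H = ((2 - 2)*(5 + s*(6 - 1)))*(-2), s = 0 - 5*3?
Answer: 0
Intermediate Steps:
s = -15 (s = 0 - 15 = -15)
H = 0 (H = ((2 - 2)*(5 - 15*(6 - 1)))*(-2) = (0*(5 - 15*5))*(-2) = (0*(5 - 75))*(-2) = (0*(-70))*(-2) = 0*(-2) = 0)
H*3 = 0*3 = 0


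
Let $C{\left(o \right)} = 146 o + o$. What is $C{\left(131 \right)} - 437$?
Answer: $18820$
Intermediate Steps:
$C{\left(o \right)} = 147 o$
$C{\left(131 \right)} - 437 = 147 \cdot 131 - 437 = 19257 - 437 = 18820$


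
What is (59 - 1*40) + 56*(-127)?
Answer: -7093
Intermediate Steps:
(59 - 1*40) + 56*(-127) = (59 - 40) - 7112 = 19 - 7112 = -7093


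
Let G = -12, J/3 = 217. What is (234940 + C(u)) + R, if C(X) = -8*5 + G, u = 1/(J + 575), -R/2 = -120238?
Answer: 475364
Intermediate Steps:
R = 240476 (R = -2*(-120238) = 240476)
J = 651 (J = 3*217 = 651)
u = 1/1226 (u = 1/(651 + 575) = 1/1226 ≈ 0.00081566)
C(X) = -52 (C(X) = -8*5 - 12 = -40 - 12 = -52)
(234940 + C(u)) + R = (234940 - 52) + 240476 = 234888 + 240476 = 475364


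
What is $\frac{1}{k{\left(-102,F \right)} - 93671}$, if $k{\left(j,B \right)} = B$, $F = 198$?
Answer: $- \frac{1}{93473} \approx -1.0698 \cdot 10^{-5}$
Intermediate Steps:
$\frac{1}{k{\left(-102,F \right)} - 93671} = \frac{1}{198 - 93671} = \frac{1}{-93473} = - \frac{1}{93473}$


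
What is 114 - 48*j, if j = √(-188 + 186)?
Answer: 114 - 48*I*√2 ≈ 114.0 - 67.882*I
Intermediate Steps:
j = I*√2 (j = √(-2) = I*√2 ≈ 1.4142*I)
114 - 48*j = 114 - 48*I*√2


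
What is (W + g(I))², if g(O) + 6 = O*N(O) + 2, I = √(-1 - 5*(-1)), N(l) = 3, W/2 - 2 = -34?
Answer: 3844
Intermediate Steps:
W = -64 (W = 4 + 2*(-34) = 4 - 68 = -64)
I = 2 (I = √(-1 + 5) = √4 = 2)
g(O) = -4 + 3*O (g(O) = -6 + (O*3 + 2) = -6 + (3*O + 2) = -6 + (2 + 3*O) = -4 + 3*O)
(W + g(I))² = (-64 + (-4 + 3*2))² = (-64 + (-4 + 6))² = (-64 + 2)² = (-62)² = 3844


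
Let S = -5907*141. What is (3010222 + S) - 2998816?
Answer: -821481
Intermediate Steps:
S = -832887
(3010222 + S) - 2998816 = (3010222 - 832887) - 2998816 = 2177335 - 2998816 = -821481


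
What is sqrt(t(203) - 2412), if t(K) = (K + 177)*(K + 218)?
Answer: 8*sqrt(2462) ≈ 396.95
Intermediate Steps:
t(K) = (177 + K)*(218 + K)
sqrt(t(203) - 2412) = sqrt((38586 + 203**2 + 395*203) - 2412) = sqrt((38586 + 41209 + 80185) - 2412) = sqrt(159980 - 2412) = sqrt(157568) = 8*sqrt(2462)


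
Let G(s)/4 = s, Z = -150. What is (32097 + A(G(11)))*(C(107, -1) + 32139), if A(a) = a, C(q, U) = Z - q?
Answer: 1024719362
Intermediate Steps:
C(q, U) = -150 - q
G(s) = 4*s
(32097 + A(G(11)))*(C(107, -1) + 32139) = (32097 + 4*11)*((-150 - 1*107) + 32139) = (32097 + 44)*((-150 - 107) + 32139) = 32141*(-257 + 32139) = 32141*31882 = 1024719362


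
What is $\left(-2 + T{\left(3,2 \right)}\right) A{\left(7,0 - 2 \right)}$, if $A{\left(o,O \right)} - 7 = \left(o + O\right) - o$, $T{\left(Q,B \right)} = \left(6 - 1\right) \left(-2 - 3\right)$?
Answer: $-135$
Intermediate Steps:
$T{\left(Q,B \right)} = -25$ ($T{\left(Q,B \right)} = 5 \left(-5\right) = -25$)
$A{\left(o,O \right)} = 7 + O$ ($A{\left(o,O \right)} = 7 + \left(\left(o + O\right) - o\right) = 7 + \left(\left(O + o\right) - o\right) = 7 + O$)
$\left(-2 + T{\left(3,2 \right)}\right) A{\left(7,0 - 2 \right)} = \left(-2 - 25\right) \left(7 + \left(0 - 2\right)\right) = - 27 \left(7 - 2\right) = \left(-27\right) 5 = -135$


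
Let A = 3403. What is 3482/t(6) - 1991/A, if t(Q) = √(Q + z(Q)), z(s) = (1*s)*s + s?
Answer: -1991/3403 + 1741*√3/6 ≈ 502.00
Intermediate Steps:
z(s) = s + s² (z(s) = s*s + s = s² + s = s + s²)
t(Q) = √(Q + Q*(1 + Q))
3482/t(6) - 1991/A = 3482/(√(6*(2 + 6))) - 1991/3403 = 3482/(√(6*8)) - 1991*1/3403 = 3482/(√48) - 1991/3403 = 3482/((4*√3)) - 1991/3403 = 3482*(√3/12) - 1991/3403 = 1741*√3/6 - 1991/3403 = -1991/3403 + 1741*√3/6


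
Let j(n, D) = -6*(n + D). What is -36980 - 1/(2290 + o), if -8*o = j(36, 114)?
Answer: -177688902/4805 ≈ -36980.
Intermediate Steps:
j(n, D) = -6*D - 6*n (j(n, D) = -6*(D + n) = -6*D - 6*n)
o = 225/2 (o = -(-6*114 - 6*36)/8 = -(-684 - 216)/8 = -⅛*(-900) = 225/2 ≈ 112.50)
-36980 - 1/(2290 + o) = -36980 - 1/(2290 + 225/2) = -36980 - 1/4805/2 = -36980 - 1*2/4805 = -36980 - 2/4805 = -177688902/4805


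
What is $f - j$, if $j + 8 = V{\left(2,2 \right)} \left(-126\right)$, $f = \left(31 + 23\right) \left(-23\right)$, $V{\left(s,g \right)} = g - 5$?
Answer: $-1612$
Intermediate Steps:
$V{\left(s,g \right)} = -5 + g$
$f = -1242$ ($f = 54 \left(-23\right) = -1242$)
$j = 370$ ($j = -8 + \left(-5 + 2\right) \left(-126\right) = -8 - -378 = -8 + 378 = 370$)
$f - j = -1242 - 370 = -1612$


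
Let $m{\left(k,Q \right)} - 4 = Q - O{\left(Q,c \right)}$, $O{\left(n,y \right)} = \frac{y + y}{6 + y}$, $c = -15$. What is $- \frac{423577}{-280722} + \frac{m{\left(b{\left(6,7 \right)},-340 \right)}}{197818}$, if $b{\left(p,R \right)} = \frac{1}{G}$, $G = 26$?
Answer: $\frac{13949316109}{9255310766} \approx 1.5072$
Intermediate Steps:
$O{\left(n,y \right)} = \frac{2 y}{6 + y}$
$b{\left(p,R \right)} = \frac{1}{26}$
$m{\left(k,Q \right)} = \frac{2}{3} + Q$ ($m{\left(k,Q \right)} = 4 + \left(Q - 2 \left(-15\right) \frac{1}{6 - 15}\right) = 4 + \left(Q - 2 \left(-15\right) \frac{1}{-9}\right) = 4 + \left(Q - 2 \left(-15\right) \left(- \frac{1}{9}\right)\right) = 4 + \left(Q - \frac{10}{3}\right) = 4 + \left(- \frac{10}{3} + Q\right) = \frac{2}{3} + Q$)
$- \frac{423577}{-280722} + \frac{m{\left(b{\left(6,7 \right)},-340 \right)}}{197818} = - \frac{423577}{-280722} + \frac{\frac{2}{3} - 340}{197818} = \left(-423577\right) \left(- \frac{1}{280722}\right) - \frac{509}{296727} = \frac{423577}{280722} - \frac{509}{296727} = \frac{13949316109}{9255310766}$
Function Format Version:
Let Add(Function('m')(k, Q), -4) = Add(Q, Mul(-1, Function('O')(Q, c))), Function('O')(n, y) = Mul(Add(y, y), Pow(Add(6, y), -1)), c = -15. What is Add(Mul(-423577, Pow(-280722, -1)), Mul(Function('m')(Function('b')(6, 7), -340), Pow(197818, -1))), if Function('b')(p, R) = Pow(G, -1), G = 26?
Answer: Rational(13949316109, 9255310766) ≈ 1.5072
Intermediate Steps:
Function('O')(n, y) = Mul(2, y, Pow(Add(6, y), -1)) (Function('O')(n, y) = Mul(Mul(2, y), Pow(Add(6, y), -1)) = Mul(2, y, Pow(Add(6, y), -1)))
Function('b')(p, R) = Rational(1, 26) (Function('b')(p, R) = Pow(26, -1) = Rational(1, 26))
Function('m')(k, Q) = Add(Rational(2, 3), Q) (Function('m')(k, Q) = Add(4, Add(Q, Mul(-1, Mul(2, -15, Pow(Add(6, -15), -1))))) = Add(4, Add(Q, Mul(-1, Mul(2, -15, Pow(-9, -1))))) = Add(4, Add(Q, Mul(-1, Mul(2, -15, Rational(-1, 9))))) = Add(4, Add(Q, Mul(-1, Rational(10, 3)))) = Add(4, Add(Q, Rational(-10, 3))) = Add(4, Add(Rational(-10, 3), Q)) = Add(Rational(2, 3), Q))
Add(Mul(-423577, Pow(-280722, -1)), Mul(Function('m')(Function('b')(6, 7), -340), Pow(197818, -1))) = Add(Mul(-423577, Pow(-280722, -1)), Mul(Add(Rational(2, 3), -340), Pow(197818, -1))) = Add(Mul(-423577, Rational(-1, 280722)), Mul(Rational(-1018, 3), Rational(1, 197818))) = Add(Rational(423577, 280722), Rational(-509, 296727)) = Rational(13949316109, 9255310766)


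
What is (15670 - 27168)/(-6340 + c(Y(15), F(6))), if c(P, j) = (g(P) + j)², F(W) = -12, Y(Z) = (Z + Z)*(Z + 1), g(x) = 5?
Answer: 11498/6291 ≈ 1.8277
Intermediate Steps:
Y(Z) = 2*Z*(1 + Z) (Y(Z) = (2*Z)*(1 + Z) = 2*Z*(1 + Z))
c(P, j) = (5 + j)²
(15670 - 27168)/(-6340 + c(Y(15), F(6))) = (15670 - 27168)/(-6340 + (5 - 12)²) = -11498/(-6340 + (-7)²) = -11498/(-6340 + 49) = -11498/(-6291) = -11498*(-1/6291) = 11498/6291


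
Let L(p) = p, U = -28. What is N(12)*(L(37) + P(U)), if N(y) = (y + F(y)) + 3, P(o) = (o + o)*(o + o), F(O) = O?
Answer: 85671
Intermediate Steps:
P(o) = 4*o² (P(o) = (2*o)*(2*o) = 4*o²)
N(y) = 3 + 2*y (N(y) = (y + y) + 3 = 2*y + 3 = 3 + 2*y)
N(12)*(L(37) + P(U)) = (3 + 2*12)*(37 + 4*(-28)²) = (3 + 24)*(37 + 4*784) = 27*(37 + 3136) = 27*3173 = 85671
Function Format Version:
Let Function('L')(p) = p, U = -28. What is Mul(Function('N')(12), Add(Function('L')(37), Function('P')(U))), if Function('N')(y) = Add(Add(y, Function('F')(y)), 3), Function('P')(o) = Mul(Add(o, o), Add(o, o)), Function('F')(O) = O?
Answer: 85671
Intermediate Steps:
Function('P')(o) = Mul(4, Pow(o, 2)) (Function('P')(o) = Mul(Mul(2, o), Mul(2, o)) = Mul(4, Pow(o, 2)))
Function('N')(y) = Add(3, Mul(2, y)) (Function('N')(y) = Add(Add(y, y), 3) = Add(Mul(2, y), 3) = Add(3, Mul(2, y)))
Mul(Function('N')(12), Add(Function('L')(37), Function('P')(U))) = Mul(Add(3, Mul(2, 12)), Add(37, Mul(4, Pow(-28, 2)))) = Mul(Add(3, 24), Add(37, Mul(4, 784))) = Mul(27, Add(37, 3136)) = Mul(27, 3173) = 85671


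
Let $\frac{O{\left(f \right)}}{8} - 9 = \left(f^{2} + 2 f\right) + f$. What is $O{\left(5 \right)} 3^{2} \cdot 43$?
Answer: $151704$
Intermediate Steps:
$O{\left(f \right)} = 72 + 8 f^{2} + 24 f$ ($O{\left(f \right)} = 72 + 8 \left(\left(f^{2} + 2 f\right) + f\right) = 72 + 8 \left(f^{2} + 3 f\right) = 72 + \left(8 f^{2} + 24 f\right) = 72 + 8 f^{2} + 24 f$)
$O{\left(5 \right)} 3^{2} \cdot 43 = \left(72 + 8 \cdot 5^{2} + 24 \cdot 5\right) 3^{2} \cdot 43 = \left(72 + 8 \cdot 25 + 120\right) 9 \cdot 43 = \left(72 + 200 + 120\right) 387 = 392 \cdot 387 = 151704$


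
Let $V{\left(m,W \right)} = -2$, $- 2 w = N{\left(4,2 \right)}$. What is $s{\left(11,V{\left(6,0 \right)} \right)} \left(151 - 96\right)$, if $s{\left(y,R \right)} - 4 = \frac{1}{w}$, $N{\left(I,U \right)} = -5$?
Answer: $242$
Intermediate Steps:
$w = \frac{5}{2}$ ($w = \left(- \frac{1}{2}\right) \left(-5\right) = \frac{5}{2} \approx 2.5$)
$s{\left(y,R \right)} = \frac{22}{5}$ ($s{\left(y,R \right)} = 4 + \frac{1}{\frac{5}{2}} = 4 + \frac{2}{5} = \frac{22}{5}$)
$s{\left(11,V{\left(6,0 \right)} \right)} \left(151 - 96\right) = \frac{22 \left(151 - 96\right)}{5} = \frac{22}{5} \cdot 55 = 242$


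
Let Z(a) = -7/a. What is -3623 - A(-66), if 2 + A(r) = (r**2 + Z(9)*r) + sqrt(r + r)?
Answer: -24085/3 - 2*I*sqrt(33) ≈ -8028.3 - 11.489*I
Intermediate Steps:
A(r) = -2 + r**2 - 7*r/9 + sqrt(2)*sqrt(r) (A(r) = -2 + ((r**2 + (-7/9)*r) + sqrt(r + r)) = -2 + ((r**2 + (-7*1/9)*r) + sqrt(2*r)) = -2 + ((r**2 - 7*r/9) + sqrt(2)*sqrt(r)) = -2 + (r**2 - 7*r/9 + sqrt(2)*sqrt(r)) = -2 + r**2 - 7*r/9 + sqrt(2)*sqrt(r))
-3623 - A(-66) = -3623 - (-2 + (-66)**2 - 7/9*(-66) + sqrt(2)*sqrt(-66)) = -3623 - (-2 + 4356 + 154/3 + sqrt(2)*(I*sqrt(66))) = -3623 - (-2 + 4356 + 154/3 + 2*I*sqrt(33)) = -3623 - (13216/3 + 2*I*sqrt(33)) = -3623 + (-13216/3 - 2*I*sqrt(33)) = -24085/3 - 2*I*sqrt(33)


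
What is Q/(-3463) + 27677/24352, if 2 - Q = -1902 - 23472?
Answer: -522110901/84330976 ≈ -6.1912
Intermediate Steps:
Q = 25376 (Q = 2 - (-1902 - 23472) = 2 - 1*(-25374) = 2 + 25374 = 25376)
Q/(-3463) + 27677/24352 = 25376/(-3463) + 27677/24352 = 25376*(-1/3463) + 27677*(1/24352) = -25376/3463 + 27677/24352 = -522110901/84330976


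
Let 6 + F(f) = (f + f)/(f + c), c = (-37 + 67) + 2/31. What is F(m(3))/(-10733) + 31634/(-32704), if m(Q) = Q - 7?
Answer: -17135733737/17726107616 ≈ -0.96669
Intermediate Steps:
c = 932/31 (c = 30 + 2*(1/31) = 30 + 2/31 = 932/31 ≈ 30.065)
m(Q) = -7 + Q
F(f) = -6 + 2*f/(932/31 + f) (F(f) = -6 + (f + f)/(f + 932/31) = -6 + (2*f)/(932/31 + f) = -6 + 2*f/(932/31 + f))
F(m(3))/(-10733) + 31634/(-32704) = (4*(-1398 - 31*(-7 + 3))/(932 + 31*(-7 + 3)))/(-10733) + 31634/(-32704) = (4*(-1398 - 31*(-4))/(932 + 31*(-4)))*(-1/10733) + 31634*(-1/32704) = (4*(-1398 + 124)/(932 - 124))*(-1/10733) - 15817/16352 = (4*(-1274)/808)*(-1/10733) - 15817/16352 = (4*(1/808)*(-1274))*(-1/10733) - 15817/16352 = -637/101*(-1/10733) - 15817/16352 = 637/1084033 - 15817/16352 = -17135733737/17726107616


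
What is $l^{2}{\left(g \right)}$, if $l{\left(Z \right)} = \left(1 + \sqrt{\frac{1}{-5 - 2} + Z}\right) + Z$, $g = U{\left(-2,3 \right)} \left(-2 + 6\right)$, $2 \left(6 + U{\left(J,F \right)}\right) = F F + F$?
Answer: $\frac{\left(7 + i \sqrt{7}\right)^{2}}{49} \approx 0.85714 + 0.75593 i$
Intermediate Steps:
$U{\left(J,F \right)} = -6 + \frac{F}{2} + \frac{F^{2}}{2}$ ($U{\left(J,F \right)} = -6 + \frac{F F + F}{2} = -6 + \frac{F^{2} + F}{2} = -6 + \frac{F + F^{2}}{2} = -6 + \left(\frac{F}{2} + \frac{F^{2}}{2}\right) = -6 + \frac{F}{2} + \frac{F^{2}}{2}$)
$g = 0$ ($g = \left(-6 + \frac{1}{2} \cdot 3 + \frac{3^{2}}{2}\right) \left(-2 + 6\right) = \left(-6 + \frac{3}{2} + \frac{1}{2} \cdot 9\right) 4 = \left(-6 + \frac{3}{2} + \frac{9}{2}\right) 4 = 0 \cdot 4 = 0$)
$l{\left(Z \right)} = 1 + Z + \sqrt{- \frac{1}{7} + Z}$ ($l{\left(Z \right)} = \left(1 + \sqrt{\frac{1}{-7} + Z}\right) + Z = \left(1 + \sqrt{- \frac{1}{7} + Z}\right) + Z = 1 + Z + \sqrt{- \frac{1}{7} + Z}$)
$l^{2}{\left(g \right)} = \left(1 + 0 + \frac{\sqrt{-7 + 49 \cdot 0}}{7}\right)^{2} = \left(1 + 0 + \frac{\sqrt{-7 + 0}}{7}\right)^{2} = \left(1 + 0 + \frac{\sqrt{-7}}{7}\right)^{2} = \left(1 + 0 + \frac{i \sqrt{7}}{7}\right)^{2} = \left(1 + \frac{i \sqrt{7}}{7}\right)^{2}$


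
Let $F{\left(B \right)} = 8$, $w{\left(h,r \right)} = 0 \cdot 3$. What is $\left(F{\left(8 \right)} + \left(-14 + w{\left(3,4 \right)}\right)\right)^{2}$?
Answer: $36$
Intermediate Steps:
$w{\left(h,r \right)} = 0$
$\left(F{\left(8 \right)} + \left(-14 + w{\left(3,4 \right)}\right)\right)^{2} = \left(8 + \left(-14 + 0\right)\right)^{2} = \left(8 - 14\right)^{2} = \left(-6\right)^{2} = 36$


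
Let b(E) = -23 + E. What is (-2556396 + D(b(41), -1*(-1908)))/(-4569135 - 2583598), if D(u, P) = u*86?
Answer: 2554848/7152733 ≈ 0.35718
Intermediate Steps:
D(u, P) = 86*u
(-2556396 + D(b(41), -1*(-1908)))/(-4569135 - 2583598) = (-2556396 + 86*(-23 + 41))/(-4569135 - 2583598) = (-2556396 + 86*18)/(-7152733) = (-2556396 + 1548)*(-1/7152733) = -2554848*(-1/7152733) = 2554848/7152733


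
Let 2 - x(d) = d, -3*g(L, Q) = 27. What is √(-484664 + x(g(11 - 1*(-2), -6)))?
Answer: 17*I*√1677 ≈ 696.17*I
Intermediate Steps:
g(L, Q) = -9 (g(L, Q) = -⅓*27 = -9)
x(d) = 2 - d
√(-484664 + x(g(11 - 1*(-2), -6))) = √(-484664 + (2 - 1*(-9))) = √(-484664 + (2 + 9)) = √(-484664 + 11) = √(-484653) = 17*I*√1677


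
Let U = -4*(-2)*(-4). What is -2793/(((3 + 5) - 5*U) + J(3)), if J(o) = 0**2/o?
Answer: -133/8 ≈ -16.625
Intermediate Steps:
U = -32 (U = 8*(-4) = -32)
J(o) = 0 (J(o) = 0/o = 0)
-2793/(((3 + 5) - 5*U) + J(3)) = -2793/(((3 + 5) - 5*(-32)) + 0) = -2793/((8 + 160) + 0) = -2793/(168 + 0) = -2793/168 = -2793*1/168 = -133/8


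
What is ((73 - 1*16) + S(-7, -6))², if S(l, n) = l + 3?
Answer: 2809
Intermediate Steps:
S(l, n) = 3 + l
((73 - 1*16) + S(-7, -6))² = ((73 - 1*16) + (3 - 7))² = ((73 - 16) - 4)² = (57 - 4)² = 53² = 2809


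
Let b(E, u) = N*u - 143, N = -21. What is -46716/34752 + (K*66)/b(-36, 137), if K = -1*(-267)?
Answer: -15697543/2186480 ≈ -7.1794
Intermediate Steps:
b(E, u) = -143 - 21*u (b(E, u) = -21*u - 143 = -143 - 21*u)
K = 267
-46716/34752 + (K*66)/b(-36, 137) = -46716/34752 + (267*66)/(-143 - 21*137) = -46716*1/34752 + 17622/(-143 - 2877) = -3893/2896 + 17622/(-3020) = -3893/2896 + 17622*(-1/3020) = -3893/2896 - 8811/1510 = -15697543/2186480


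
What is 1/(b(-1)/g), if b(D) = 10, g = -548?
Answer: -274/5 ≈ -54.800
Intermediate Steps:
1/(b(-1)/g) = 1/(10/(-548)) = 1/(10*(-1/548)) = 1/(-5/274) = -274/5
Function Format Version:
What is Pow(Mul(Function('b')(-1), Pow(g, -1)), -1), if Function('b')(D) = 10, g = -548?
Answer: Rational(-274, 5) ≈ -54.800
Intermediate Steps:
Pow(Mul(Function('b')(-1), Pow(g, -1)), -1) = Pow(Mul(10, Pow(-548, -1)), -1) = Pow(Mul(10, Rational(-1, 548)), -1) = Pow(Rational(-5, 274), -1) = Rational(-274, 5)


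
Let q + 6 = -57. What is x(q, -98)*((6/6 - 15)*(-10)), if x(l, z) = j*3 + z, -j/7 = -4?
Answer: -1960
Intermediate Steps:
j = 28 (j = -7*(-4) = 28)
q = -63 (q = -6 - 57 = -63)
x(l, z) = 84 + z (x(l, z) = 28*3 + z = 84 + z)
x(q, -98)*((6/6 - 15)*(-10)) = (84 - 98)*((6/6 - 15)*(-10)) = -14*(6*(1/6) - 15)*(-10) = -14*(1 - 15)*(-10) = -(-196)*(-10) = -14*140 = -1960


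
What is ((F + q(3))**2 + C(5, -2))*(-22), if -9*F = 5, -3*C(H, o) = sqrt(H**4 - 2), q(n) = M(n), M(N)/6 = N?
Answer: -542278/81 + 22*sqrt(623)/3 ≈ -6511.8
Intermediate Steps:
M(N) = 6*N
q(n) = 6*n
C(H, o) = -sqrt(-2 + H**4)/3 (C(H, o) = -sqrt(H**4 - 2)/3 = -sqrt(-2 + H**4)/3)
F = -5/9 (F = -1/9*5 = -5/9 ≈ -0.55556)
((F + q(3))**2 + C(5, -2))*(-22) = ((-5/9 + 6*3)**2 - sqrt(-2 + 5**4)/3)*(-22) = ((-5/9 + 18)**2 - sqrt(-2 + 625)/3)*(-22) = ((157/9)**2 - sqrt(623)/3)*(-22) = (24649/81 - sqrt(623)/3)*(-22) = -542278/81 + 22*sqrt(623)/3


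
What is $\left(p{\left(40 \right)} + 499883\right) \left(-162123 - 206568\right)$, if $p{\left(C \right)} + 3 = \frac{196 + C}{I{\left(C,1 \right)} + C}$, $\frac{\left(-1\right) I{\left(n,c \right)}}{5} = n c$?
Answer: $- \frac{7372028530431}{40} \approx -1.843 \cdot 10^{11}$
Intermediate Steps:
$I{\left(n,c \right)} = - 5 c n$ ($I{\left(n,c \right)} = - 5 n c = - 5 c n$)
$p{\left(C \right)} = -3 - \frac{196 + C}{4 C}$ ($p{\left(C \right)} = -3 + \frac{196 + C}{\left(-5\right) 1 C + C} = -3 + \frac{196 + C}{- 5 C + C} = -3 + \frac{196 + C}{\left(-4\right) C} = -3 + \left(196 + C\right) \left(- \frac{1}{4 C}\right) = -3 - \frac{196 + C}{4 C}$)
$\left(p{\left(40 \right)} + 499883\right) \left(-162123 - 206568\right) = \left(\left(- \frac{13}{4} - \frac{49}{40}\right) + 499883\right) \left(-162123 - 206568\right) = \left(\left(- \frac{13}{4} - \frac{49}{40}\right) + 499883\right) \left(-368691\right) = \left(- \frac{179}{40} + 499883\right) \left(-368691\right) = \frac{19995141}{40} \left(-368691\right) = - \frac{7372028530431}{40}$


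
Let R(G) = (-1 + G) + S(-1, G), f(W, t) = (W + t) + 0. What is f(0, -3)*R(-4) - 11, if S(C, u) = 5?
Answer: -11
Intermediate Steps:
f(W, t) = W + t
R(G) = 4 + G (R(G) = (-1 + G) + 5 = 4 + G)
f(0, -3)*R(-4) - 11 = (0 - 3)*(4 - 4) - 11 = -3*0 - 11 = 0 - 11 = -11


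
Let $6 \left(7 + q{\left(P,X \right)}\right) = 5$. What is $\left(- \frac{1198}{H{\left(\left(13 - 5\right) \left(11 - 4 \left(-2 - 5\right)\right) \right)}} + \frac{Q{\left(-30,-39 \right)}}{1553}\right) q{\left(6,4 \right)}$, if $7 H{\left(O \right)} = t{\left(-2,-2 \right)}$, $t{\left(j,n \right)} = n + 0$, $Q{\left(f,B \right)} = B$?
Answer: $- \frac{120466265}{4659} \approx -25857.0$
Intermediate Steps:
$q{\left(P,X \right)} = - \frac{37}{6}$ ($q{\left(P,X \right)} = -7 + \frac{1}{6} \cdot 5 = -7 + \frac{5}{6} = - \frac{37}{6}$)
$t{\left(j,n \right)} = n$
$H{\left(O \right)} = - \frac{2}{7}$ ($H{\left(O \right)} = \frac{1}{7} \left(-2\right) = - \frac{2}{7}$)
$\left(- \frac{1198}{H{\left(\left(13 - 5\right) \left(11 - 4 \left(-2 - 5\right)\right) \right)}} + \frac{Q{\left(-30,-39 \right)}}{1553}\right) q{\left(6,4 \right)} = \left(- \frac{1198}{- \frac{2}{7}} - \frac{39}{1553}\right) \left(- \frac{37}{6}\right) = \left(\left(-1198\right) \left(- \frac{7}{2}\right) - \frac{39}{1553}\right) \left(- \frac{37}{6}\right) = \left(4193 - \frac{39}{1553}\right) \left(- \frac{37}{6}\right) = \frac{6511690}{1553} \left(- \frac{37}{6}\right) = - \frac{120466265}{4659}$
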